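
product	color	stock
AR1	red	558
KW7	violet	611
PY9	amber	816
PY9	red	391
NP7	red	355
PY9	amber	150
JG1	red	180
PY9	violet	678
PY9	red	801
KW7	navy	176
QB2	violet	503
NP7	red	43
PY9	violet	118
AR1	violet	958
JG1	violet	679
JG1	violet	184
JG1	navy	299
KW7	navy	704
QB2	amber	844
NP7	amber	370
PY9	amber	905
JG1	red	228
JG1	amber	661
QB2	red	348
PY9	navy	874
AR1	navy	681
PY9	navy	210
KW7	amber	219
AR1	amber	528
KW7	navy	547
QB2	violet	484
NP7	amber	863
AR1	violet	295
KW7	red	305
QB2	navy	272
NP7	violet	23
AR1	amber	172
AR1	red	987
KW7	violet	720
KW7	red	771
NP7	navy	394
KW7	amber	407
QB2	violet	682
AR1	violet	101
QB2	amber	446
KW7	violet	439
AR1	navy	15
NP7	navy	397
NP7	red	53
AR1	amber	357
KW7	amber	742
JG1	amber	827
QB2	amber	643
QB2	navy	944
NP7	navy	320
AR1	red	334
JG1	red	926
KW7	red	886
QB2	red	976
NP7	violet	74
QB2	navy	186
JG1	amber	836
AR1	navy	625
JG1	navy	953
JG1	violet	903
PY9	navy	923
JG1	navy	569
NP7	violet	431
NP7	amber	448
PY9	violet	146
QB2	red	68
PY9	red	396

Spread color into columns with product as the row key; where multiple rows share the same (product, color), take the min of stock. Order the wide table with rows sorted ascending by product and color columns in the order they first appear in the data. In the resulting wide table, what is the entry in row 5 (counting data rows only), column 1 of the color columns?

391

With rows sorted ascending by product, row 5 is product=PY9. color columns in first-appearance order: red, violet, amber, navy; column 1 is red.
Long rows with product=PY9, color=red: min(391, 801, 396) = 391.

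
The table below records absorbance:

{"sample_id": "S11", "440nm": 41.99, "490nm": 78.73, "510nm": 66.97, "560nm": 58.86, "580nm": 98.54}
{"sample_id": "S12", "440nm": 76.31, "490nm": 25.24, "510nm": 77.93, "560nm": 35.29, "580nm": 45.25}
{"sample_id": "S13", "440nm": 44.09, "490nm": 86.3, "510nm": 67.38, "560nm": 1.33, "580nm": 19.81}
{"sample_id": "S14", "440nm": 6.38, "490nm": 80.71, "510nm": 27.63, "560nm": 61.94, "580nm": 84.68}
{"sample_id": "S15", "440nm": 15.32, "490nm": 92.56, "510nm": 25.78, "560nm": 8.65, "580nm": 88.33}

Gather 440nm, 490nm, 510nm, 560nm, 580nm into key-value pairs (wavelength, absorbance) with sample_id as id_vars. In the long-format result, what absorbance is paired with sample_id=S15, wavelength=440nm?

15.32

Unpivoting turns each (sample_id, wide-column) pair into one long row.
The wide cell at row S15, column 440nm holds 15.32, so the long row (S15, 440nm) has absorbance=15.32.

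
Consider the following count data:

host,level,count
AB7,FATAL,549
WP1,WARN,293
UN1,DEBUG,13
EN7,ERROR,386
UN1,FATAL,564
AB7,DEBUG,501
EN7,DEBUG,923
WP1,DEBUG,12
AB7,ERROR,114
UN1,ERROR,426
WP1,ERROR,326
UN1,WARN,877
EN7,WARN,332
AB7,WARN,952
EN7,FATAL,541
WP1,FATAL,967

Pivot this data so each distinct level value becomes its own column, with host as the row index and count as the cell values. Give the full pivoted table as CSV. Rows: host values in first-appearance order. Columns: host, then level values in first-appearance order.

Columns: host plus the 4 distinct level values (FATAL, WARN, DEBUG, ERROR).
For example, row AB7 column FATAL takes count=549 from the long row (AB7, FATAL).

host,FATAL,WARN,DEBUG,ERROR
AB7,549,952,501,114
WP1,967,293,12,326
UN1,564,877,13,426
EN7,541,332,923,386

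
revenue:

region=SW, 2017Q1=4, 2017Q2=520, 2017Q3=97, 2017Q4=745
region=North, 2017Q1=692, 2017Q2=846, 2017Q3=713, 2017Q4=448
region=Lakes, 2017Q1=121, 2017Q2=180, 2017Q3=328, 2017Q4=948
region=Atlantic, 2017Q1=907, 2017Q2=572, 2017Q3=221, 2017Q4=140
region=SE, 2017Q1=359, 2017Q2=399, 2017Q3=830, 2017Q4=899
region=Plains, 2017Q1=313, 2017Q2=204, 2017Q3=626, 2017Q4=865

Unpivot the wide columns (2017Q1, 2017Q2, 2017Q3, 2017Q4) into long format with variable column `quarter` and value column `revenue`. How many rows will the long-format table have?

6 region values × 4 melted columns = 24 rows.

24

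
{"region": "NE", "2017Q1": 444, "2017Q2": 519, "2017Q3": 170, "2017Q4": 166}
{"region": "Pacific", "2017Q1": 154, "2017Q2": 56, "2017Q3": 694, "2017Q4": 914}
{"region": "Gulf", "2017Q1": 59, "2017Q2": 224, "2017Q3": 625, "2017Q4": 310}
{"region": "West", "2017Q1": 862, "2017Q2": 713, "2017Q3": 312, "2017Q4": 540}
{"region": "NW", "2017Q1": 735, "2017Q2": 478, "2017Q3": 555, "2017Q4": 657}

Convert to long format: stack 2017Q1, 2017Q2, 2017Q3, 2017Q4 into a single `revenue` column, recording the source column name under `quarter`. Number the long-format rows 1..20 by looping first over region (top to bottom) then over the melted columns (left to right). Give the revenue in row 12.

310

20 rows total (5 × 4). Row 12: index ⌊(12-1)/4⌋ = 2 into region → Gulf; (12-1) mod 4 = 3 into the melted columns → 2017Q4.
So row 12 is (Gulf, 2017Q4, 310); revenue = 310.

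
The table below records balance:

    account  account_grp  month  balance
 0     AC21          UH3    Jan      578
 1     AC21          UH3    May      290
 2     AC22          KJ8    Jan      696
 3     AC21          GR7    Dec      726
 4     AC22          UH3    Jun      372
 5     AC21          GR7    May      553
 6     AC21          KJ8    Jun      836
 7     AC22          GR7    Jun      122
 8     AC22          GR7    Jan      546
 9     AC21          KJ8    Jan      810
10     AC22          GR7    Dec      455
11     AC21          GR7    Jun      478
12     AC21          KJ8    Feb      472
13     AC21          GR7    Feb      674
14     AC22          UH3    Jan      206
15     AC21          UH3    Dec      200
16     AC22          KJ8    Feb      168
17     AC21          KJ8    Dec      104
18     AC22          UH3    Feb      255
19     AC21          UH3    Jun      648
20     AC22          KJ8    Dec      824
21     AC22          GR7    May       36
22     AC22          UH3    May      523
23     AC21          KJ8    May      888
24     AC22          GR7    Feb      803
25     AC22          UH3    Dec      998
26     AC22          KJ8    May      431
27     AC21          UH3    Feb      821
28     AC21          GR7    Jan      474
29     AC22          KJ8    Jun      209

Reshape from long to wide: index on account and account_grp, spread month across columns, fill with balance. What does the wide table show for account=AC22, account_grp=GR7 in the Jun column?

122

Wide layout: rows indexed by account and account_grp, columns are the 5 distinct month values (Jan, May, Dec, Jun, Feb).
Cell (account=AC22, account_grp=GR7, month=Jun) draws from the long row where account=AC22, account_grp=GR7 and month=Jun, which has balance=122.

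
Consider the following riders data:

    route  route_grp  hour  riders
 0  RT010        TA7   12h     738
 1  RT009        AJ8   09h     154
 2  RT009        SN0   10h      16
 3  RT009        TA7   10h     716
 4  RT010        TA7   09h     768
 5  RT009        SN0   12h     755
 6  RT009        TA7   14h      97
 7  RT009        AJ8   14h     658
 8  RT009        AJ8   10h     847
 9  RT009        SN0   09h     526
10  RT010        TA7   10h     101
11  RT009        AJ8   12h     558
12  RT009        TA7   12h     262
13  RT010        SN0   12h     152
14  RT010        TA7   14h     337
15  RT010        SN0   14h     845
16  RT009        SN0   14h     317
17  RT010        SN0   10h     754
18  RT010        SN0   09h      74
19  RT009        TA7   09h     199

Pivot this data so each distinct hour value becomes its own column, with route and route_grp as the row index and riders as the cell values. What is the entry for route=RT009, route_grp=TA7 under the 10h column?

716

Wide layout: rows indexed by route and route_grp, columns are the 4 distinct hour values (12h, 09h, 10h, 14h).
Cell (route=RT009, route_grp=TA7, hour=10h) draws from the long row where route=RT009, route_grp=TA7 and hour=10h, which has riders=716.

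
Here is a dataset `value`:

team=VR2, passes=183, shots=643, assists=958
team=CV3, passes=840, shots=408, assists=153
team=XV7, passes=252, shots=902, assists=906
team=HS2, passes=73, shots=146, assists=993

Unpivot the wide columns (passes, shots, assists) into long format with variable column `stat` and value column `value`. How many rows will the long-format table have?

4 team values × 3 melted columns = 12 rows.

12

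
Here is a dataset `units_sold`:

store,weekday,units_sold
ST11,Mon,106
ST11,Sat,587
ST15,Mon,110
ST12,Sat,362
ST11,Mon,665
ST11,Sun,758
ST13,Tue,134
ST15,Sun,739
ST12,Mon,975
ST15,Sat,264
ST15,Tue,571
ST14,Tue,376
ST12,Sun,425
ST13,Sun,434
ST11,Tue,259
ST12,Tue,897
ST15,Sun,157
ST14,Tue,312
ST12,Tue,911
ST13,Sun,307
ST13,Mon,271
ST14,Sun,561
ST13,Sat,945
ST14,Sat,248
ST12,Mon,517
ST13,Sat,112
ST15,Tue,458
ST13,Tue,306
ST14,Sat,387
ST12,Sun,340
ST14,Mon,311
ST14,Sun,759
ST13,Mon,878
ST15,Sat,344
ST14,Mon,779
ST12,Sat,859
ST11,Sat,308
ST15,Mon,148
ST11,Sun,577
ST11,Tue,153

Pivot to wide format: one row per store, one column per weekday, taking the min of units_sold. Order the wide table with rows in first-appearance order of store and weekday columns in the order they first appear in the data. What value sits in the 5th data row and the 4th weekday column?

312

With rows in first-appearance order of store, row 5 is store=ST14. weekday columns in first-appearance order: Mon, Sat, Sun, Tue; column 4 is Tue.
Long rows with store=ST14, weekday=Tue: min(376, 312) = 312.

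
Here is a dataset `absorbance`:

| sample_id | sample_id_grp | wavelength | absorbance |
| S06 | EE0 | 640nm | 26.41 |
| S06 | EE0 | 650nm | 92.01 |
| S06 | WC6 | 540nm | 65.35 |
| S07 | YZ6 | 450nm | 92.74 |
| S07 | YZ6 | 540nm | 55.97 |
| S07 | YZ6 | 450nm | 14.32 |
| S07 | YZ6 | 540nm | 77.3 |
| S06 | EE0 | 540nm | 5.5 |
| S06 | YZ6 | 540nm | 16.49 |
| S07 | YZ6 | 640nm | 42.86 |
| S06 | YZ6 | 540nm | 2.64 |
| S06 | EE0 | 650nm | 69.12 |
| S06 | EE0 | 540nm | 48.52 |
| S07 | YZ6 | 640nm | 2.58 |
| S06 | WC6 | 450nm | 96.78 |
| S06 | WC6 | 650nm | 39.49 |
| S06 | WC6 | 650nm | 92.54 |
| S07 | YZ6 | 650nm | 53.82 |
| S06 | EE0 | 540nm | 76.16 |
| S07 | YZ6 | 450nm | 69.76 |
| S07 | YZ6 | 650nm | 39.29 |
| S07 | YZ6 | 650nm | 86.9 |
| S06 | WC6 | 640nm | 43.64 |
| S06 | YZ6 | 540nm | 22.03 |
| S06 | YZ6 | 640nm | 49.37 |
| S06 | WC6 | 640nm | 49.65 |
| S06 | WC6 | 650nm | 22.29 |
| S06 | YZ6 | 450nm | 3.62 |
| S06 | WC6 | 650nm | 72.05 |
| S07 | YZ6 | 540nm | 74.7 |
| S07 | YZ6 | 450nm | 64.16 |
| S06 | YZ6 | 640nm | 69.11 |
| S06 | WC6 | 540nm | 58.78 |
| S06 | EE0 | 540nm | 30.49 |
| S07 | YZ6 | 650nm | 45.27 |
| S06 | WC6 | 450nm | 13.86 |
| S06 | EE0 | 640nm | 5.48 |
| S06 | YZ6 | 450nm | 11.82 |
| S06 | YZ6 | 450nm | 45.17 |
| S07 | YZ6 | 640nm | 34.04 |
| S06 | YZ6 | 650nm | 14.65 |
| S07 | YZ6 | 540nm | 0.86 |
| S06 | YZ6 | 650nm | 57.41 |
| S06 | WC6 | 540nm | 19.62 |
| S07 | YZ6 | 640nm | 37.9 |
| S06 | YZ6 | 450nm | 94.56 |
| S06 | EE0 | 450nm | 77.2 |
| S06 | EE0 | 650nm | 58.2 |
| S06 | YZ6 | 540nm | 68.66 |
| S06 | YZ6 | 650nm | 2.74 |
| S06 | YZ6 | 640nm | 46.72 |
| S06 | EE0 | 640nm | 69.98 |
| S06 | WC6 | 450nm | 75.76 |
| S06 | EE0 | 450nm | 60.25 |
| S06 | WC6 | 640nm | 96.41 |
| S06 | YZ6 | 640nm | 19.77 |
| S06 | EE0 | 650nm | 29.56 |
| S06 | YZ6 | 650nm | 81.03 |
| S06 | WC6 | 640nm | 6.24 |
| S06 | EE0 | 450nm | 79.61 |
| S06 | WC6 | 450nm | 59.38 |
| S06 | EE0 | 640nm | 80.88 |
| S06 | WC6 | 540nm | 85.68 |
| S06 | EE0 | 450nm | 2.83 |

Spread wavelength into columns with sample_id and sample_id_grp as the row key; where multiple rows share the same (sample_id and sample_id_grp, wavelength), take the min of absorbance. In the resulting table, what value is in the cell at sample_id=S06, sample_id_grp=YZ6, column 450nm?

Rows with sample_id=S06, sample_id_grp=YZ6 and wavelength=450nm: absorbance values are 3.62, 11.82, 45.17, 94.56.
min(3.62, 11.82, 45.17, 94.56) = 3.62.

3.62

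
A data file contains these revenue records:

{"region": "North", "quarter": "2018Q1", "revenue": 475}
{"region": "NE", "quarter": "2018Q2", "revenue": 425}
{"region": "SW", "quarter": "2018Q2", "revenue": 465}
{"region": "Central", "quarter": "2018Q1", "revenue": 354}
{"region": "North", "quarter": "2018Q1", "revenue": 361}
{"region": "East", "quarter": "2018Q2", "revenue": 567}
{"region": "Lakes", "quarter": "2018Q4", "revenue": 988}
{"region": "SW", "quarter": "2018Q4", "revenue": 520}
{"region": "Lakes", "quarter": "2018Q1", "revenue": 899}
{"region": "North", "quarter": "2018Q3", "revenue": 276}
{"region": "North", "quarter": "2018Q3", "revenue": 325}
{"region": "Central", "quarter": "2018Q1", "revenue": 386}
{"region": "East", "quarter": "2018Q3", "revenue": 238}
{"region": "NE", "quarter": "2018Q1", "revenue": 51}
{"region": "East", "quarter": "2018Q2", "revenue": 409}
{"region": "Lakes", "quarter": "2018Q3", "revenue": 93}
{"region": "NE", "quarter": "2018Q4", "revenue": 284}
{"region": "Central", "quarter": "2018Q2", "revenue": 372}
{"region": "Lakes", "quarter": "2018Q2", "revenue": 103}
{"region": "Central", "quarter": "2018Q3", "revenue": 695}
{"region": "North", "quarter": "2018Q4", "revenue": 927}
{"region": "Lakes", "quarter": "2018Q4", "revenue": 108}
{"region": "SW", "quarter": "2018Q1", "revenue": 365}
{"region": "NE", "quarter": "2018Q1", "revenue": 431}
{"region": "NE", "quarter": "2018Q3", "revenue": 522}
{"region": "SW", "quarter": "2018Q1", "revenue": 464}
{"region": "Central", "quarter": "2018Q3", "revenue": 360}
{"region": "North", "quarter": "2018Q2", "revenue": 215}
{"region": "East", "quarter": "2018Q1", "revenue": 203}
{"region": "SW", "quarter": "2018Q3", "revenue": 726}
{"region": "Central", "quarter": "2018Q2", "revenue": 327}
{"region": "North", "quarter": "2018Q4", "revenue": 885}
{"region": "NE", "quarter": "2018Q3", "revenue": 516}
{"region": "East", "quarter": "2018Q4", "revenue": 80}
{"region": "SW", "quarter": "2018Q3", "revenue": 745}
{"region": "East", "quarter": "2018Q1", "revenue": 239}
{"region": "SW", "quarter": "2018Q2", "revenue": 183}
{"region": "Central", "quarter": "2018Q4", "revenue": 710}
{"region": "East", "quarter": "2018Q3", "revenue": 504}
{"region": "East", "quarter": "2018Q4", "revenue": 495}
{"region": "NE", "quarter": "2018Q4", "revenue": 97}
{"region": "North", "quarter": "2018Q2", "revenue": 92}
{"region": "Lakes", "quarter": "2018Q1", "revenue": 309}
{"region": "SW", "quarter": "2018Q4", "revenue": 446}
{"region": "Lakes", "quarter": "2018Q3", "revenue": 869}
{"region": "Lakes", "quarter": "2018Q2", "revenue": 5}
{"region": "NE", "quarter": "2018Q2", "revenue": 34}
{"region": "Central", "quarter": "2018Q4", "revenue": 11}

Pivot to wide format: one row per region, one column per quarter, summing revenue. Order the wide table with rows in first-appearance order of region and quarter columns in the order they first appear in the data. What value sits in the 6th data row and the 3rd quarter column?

With rows in first-appearance order of region, row 6 is region=Lakes. quarter columns in first-appearance order: 2018Q1, 2018Q2, 2018Q4, 2018Q3; column 3 is 2018Q4.
Long rows with region=Lakes, quarter=2018Q4: 988 + 108 = 1096.

1096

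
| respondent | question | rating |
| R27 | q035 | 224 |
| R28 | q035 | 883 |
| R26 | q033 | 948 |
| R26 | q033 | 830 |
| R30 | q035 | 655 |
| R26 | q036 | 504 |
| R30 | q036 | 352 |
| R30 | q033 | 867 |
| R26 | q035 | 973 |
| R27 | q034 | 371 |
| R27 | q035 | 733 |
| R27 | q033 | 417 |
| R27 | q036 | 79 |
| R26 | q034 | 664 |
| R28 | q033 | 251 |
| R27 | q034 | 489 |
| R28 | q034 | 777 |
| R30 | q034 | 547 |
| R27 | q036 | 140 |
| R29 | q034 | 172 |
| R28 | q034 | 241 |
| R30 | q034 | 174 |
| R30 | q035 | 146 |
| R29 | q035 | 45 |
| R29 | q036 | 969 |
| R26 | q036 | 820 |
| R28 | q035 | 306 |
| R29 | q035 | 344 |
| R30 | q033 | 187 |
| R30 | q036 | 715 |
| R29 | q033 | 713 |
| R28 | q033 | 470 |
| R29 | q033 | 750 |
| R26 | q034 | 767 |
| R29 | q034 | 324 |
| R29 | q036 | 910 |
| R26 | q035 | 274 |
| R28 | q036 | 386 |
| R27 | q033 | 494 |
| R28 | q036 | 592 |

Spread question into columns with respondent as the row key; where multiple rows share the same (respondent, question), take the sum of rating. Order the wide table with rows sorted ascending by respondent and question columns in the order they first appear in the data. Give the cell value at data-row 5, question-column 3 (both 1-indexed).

1067

With rows sorted ascending by respondent, row 5 is respondent=R30. question columns in first-appearance order: q035, q033, q036, q034; column 3 is q036.
Long rows with respondent=R30, question=q036: 352 + 715 = 1067.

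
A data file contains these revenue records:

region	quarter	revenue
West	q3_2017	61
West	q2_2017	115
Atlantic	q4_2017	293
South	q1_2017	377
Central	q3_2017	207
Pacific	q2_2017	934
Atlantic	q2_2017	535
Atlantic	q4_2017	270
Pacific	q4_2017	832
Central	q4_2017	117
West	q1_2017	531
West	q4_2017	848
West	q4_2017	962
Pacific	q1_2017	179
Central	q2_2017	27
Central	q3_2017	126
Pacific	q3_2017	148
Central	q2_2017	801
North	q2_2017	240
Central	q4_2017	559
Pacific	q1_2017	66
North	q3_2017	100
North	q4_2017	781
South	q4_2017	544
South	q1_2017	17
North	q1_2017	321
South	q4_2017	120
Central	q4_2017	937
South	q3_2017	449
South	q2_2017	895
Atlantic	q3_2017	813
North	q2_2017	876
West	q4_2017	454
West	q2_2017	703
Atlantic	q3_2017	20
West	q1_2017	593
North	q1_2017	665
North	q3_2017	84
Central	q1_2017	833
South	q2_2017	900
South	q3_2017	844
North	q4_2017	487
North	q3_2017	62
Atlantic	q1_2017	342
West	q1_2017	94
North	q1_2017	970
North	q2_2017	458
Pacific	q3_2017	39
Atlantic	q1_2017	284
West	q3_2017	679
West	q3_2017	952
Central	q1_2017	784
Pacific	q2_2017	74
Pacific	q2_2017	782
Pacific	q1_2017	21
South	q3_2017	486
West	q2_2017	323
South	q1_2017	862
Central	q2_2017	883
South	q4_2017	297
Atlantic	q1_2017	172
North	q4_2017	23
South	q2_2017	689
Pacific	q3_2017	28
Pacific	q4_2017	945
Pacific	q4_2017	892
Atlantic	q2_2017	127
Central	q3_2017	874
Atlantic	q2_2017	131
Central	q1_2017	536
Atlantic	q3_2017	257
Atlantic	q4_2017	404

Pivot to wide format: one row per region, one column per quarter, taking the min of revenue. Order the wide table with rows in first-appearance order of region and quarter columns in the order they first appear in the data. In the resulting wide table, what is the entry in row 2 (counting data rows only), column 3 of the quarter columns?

270

With rows in first-appearance order of region, row 2 is region=Atlantic. quarter columns in first-appearance order: q3_2017, q2_2017, q4_2017, q1_2017; column 3 is q4_2017.
Long rows with region=Atlantic, quarter=q4_2017: min(293, 270, 404) = 270.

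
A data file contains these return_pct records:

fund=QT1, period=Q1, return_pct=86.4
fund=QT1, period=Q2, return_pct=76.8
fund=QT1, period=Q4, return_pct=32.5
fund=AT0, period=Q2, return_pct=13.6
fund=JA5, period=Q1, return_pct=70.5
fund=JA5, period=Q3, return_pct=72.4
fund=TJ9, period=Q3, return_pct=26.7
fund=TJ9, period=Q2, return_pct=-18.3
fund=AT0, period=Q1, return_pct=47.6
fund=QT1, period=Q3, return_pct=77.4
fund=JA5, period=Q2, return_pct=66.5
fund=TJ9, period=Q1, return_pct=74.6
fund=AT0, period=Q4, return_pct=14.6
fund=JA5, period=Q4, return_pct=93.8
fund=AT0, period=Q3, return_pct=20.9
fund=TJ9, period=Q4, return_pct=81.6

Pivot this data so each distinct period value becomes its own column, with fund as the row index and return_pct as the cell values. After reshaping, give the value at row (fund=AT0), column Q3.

20.9

Wide layout: rows indexed by fund, columns are the 4 distinct period values (Q1, Q2, Q4, Q3).
Cell (fund=AT0, period=Q3) draws from the long row where fund=AT0 and period=Q3, which has return_pct=20.9.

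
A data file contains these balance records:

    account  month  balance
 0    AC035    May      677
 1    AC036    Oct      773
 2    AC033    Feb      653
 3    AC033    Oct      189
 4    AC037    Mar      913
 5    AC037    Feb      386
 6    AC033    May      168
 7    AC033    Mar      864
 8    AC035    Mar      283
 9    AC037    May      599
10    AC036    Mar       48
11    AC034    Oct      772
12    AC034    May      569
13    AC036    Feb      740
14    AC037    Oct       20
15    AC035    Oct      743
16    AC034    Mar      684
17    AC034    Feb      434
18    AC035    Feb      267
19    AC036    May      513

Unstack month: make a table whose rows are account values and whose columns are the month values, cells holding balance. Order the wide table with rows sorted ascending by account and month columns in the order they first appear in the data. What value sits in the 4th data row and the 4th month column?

With rows sorted ascending by account, row 4 is account=AC036. month columns in first-appearance order: May, Oct, Feb, Mar; column 4 is Mar.
Long rows with account=AC036, month=Mar: balance = 48.

48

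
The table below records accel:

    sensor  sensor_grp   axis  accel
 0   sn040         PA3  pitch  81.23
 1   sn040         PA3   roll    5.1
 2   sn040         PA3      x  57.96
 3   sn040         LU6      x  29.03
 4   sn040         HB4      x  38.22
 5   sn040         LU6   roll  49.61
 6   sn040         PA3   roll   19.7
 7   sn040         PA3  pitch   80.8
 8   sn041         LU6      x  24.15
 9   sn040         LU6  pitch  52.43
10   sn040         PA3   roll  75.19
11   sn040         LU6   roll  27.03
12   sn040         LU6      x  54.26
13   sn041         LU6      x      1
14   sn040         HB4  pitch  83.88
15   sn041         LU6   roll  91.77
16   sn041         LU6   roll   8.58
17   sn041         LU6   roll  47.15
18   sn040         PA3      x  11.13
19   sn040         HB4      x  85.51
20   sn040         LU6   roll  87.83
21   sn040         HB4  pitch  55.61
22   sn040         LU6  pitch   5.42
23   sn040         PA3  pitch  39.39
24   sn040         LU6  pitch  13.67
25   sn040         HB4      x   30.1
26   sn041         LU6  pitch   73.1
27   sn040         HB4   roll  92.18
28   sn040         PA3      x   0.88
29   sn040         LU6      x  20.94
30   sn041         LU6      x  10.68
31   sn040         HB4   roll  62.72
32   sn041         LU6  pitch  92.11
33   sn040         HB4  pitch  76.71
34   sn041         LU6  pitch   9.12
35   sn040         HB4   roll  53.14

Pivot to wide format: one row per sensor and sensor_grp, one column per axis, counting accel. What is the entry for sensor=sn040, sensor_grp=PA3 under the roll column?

Rows with sensor=sn040, sensor_grp=PA3 and axis=roll: accel values are 5.1, 19.7, 75.19.
3 rows match — count = 3.

3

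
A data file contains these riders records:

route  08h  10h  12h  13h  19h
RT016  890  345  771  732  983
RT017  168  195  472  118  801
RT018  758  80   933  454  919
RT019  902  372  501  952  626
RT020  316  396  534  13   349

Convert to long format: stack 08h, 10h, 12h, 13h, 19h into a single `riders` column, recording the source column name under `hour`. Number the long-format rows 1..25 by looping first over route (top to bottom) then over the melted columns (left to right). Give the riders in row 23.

25 rows total (5 × 5). Row 23: index ⌊(23-1)/5⌋ = 4 into route → RT020; (23-1) mod 5 = 2 into the melted columns → 12h.
So row 23 is (RT020, 12h, 534); riders = 534.

534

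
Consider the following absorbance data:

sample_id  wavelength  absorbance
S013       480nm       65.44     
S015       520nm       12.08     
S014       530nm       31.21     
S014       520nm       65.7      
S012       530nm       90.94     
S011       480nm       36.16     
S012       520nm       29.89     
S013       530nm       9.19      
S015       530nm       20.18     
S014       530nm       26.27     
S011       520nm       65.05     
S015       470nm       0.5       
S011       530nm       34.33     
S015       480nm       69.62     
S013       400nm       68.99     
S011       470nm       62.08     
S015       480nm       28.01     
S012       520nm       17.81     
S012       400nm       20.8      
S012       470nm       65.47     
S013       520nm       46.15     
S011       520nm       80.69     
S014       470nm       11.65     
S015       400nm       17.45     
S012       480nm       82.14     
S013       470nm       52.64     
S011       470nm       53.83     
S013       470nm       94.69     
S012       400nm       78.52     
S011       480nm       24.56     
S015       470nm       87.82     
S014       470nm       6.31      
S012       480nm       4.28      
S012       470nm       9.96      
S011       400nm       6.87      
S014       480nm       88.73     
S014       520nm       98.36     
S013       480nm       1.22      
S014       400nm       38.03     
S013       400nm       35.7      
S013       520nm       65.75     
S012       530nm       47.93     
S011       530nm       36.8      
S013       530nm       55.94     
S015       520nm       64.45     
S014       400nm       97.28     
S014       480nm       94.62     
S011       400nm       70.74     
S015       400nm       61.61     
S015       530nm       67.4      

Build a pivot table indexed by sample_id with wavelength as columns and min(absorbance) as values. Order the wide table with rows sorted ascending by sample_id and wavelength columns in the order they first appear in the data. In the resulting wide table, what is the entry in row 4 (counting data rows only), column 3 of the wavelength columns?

26.27

With rows sorted ascending by sample_id, row 4 is sample_id=S014. wavelength columns in first-appearance order: 480nm, 520nm, 530nm, 470nm, 400nm; column 3 is 530nm.
Long rows with sample_id=S014, wavelength=530nm: min(31.21, 26.27) = 26.27.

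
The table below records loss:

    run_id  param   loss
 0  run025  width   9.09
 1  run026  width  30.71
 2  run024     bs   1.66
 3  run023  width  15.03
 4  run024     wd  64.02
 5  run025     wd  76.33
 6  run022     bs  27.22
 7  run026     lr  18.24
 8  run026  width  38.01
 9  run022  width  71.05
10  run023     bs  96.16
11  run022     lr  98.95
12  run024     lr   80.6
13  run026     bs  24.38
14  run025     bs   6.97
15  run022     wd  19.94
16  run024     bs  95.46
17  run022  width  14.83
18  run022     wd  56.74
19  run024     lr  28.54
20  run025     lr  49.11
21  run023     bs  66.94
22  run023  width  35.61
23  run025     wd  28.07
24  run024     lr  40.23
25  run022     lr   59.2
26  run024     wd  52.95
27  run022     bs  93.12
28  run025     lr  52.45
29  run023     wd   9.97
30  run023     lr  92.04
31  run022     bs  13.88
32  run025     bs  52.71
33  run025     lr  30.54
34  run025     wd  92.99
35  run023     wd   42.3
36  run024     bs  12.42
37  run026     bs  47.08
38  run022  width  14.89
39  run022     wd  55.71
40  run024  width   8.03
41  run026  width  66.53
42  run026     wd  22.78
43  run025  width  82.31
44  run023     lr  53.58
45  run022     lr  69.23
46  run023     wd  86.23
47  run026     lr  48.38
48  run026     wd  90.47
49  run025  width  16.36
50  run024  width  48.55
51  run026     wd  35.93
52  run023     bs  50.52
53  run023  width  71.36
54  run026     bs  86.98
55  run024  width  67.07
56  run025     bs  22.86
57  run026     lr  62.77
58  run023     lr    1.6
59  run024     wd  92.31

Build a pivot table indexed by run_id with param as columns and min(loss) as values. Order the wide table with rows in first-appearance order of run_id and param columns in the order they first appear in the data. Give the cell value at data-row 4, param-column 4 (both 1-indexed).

1.6

With rows in first-appearance order of run_id, row 4 is run_id=run023. param columns in first-appearance order: width, bs, wd, lr; column 4 is lr.
Long rows with run_id=run023, param=lr: min(92.04, 53.58, 1.6) = 1.6.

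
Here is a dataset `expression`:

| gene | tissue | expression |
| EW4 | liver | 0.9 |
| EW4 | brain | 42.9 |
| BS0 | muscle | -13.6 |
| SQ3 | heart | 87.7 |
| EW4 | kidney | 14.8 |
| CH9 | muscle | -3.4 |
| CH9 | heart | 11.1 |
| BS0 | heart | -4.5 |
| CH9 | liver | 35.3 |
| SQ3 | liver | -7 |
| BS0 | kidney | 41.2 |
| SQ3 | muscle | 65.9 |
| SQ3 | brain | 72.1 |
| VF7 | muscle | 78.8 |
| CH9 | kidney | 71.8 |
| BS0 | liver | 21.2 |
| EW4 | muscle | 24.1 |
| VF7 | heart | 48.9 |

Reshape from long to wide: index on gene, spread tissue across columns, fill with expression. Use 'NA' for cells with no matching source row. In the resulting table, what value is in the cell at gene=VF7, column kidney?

NA

No long-format row has gene=VF7 and tissue=kidney, so the cell is NA.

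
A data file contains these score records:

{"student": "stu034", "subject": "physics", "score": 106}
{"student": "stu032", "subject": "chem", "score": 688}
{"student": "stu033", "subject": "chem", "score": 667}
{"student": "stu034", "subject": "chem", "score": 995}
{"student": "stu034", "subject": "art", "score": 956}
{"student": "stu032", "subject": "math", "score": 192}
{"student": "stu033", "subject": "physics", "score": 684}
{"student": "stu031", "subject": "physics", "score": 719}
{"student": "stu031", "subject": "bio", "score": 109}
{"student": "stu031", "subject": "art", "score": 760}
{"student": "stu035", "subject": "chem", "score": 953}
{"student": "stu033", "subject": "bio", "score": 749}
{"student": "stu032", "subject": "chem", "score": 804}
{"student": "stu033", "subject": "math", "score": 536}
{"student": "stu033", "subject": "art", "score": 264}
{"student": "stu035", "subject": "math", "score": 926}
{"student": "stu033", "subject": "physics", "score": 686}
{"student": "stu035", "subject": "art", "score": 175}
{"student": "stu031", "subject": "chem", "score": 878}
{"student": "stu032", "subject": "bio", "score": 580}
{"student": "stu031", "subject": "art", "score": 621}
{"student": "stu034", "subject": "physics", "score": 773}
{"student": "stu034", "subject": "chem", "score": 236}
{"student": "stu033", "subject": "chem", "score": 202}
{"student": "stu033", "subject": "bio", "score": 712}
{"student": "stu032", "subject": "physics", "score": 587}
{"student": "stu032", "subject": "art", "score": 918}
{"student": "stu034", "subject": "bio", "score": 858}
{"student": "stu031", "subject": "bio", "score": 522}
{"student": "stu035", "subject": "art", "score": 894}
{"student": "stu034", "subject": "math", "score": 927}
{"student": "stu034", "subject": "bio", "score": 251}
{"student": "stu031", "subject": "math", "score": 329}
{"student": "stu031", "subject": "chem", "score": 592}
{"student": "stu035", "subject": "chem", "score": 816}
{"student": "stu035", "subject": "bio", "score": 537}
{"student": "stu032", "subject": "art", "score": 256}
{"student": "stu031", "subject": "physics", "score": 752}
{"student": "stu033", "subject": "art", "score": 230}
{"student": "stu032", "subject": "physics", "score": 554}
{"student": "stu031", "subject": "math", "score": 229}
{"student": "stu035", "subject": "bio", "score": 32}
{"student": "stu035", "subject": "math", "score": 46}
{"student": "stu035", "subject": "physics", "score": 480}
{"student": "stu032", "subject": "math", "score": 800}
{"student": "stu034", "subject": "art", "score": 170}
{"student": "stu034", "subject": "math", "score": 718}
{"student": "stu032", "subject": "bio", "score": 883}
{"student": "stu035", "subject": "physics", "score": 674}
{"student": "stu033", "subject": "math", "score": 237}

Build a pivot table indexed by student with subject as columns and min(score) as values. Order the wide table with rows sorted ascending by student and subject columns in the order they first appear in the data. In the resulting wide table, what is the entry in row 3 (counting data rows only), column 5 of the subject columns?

712

With rows sorted ascending by student, row 3 is student=stu033. subject columns in first-appearance order: physics, chem, art, math, bio; column 5 is bio.
Long rows with student=stu033, subject=bio: min(749, 712) = 712.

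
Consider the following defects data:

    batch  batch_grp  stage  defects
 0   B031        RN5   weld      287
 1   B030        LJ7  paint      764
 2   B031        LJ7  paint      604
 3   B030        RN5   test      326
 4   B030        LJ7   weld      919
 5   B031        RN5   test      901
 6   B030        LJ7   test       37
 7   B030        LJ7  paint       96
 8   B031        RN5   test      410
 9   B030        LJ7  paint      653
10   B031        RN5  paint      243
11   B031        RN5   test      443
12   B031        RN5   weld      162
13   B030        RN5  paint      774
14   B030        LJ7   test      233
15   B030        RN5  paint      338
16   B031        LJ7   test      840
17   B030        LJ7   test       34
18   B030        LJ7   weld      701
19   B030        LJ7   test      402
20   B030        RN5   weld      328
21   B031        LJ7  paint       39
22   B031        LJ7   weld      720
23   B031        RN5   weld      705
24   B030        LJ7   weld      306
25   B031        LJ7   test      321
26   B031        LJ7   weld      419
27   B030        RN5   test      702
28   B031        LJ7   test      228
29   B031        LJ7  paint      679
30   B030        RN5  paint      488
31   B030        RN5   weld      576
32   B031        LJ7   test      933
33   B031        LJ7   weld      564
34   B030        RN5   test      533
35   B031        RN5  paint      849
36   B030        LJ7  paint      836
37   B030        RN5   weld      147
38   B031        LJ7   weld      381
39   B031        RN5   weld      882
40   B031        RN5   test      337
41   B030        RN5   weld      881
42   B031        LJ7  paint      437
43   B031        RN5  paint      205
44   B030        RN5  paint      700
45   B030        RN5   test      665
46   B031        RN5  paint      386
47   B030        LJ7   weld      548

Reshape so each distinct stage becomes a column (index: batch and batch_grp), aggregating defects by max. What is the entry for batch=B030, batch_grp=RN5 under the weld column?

Rows with batch=B030, batch_grp=RN5 and stage=weld: defects values are 328, 576, 147, 881.
max(328, 576, 147, 881) = 881.

881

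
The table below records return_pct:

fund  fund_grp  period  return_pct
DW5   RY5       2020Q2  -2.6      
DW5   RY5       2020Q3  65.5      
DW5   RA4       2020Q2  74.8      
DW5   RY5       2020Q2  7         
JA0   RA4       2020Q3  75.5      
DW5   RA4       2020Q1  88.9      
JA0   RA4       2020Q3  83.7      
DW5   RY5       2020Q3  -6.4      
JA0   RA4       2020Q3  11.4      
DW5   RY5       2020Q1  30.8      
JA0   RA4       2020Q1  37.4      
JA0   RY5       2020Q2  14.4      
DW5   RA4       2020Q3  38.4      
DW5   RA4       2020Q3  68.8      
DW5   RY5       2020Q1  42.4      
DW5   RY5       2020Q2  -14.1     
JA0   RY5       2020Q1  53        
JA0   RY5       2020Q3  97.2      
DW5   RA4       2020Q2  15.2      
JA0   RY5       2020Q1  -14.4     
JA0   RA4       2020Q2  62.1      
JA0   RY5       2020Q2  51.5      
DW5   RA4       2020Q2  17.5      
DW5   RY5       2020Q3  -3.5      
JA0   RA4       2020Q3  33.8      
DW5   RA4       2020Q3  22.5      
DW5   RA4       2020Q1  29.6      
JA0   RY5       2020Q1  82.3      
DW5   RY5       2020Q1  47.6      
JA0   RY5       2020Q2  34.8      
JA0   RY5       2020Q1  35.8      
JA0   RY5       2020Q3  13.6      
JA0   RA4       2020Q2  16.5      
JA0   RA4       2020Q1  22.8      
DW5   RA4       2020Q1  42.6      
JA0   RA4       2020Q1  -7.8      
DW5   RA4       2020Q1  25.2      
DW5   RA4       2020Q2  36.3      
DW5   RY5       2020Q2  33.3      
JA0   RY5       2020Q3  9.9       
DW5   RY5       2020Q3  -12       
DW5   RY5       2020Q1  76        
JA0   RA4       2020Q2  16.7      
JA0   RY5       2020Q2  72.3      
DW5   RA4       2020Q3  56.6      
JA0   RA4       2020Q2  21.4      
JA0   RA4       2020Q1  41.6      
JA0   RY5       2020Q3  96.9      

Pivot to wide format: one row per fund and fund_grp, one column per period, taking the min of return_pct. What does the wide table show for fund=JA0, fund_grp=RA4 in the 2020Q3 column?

11.4

Rows with fund=JA0, fund_grp=RA4 and period=2020Q3: return_pct values are 75.5, 83.7, 11.4, 33.8.
min(75.5, 83.7, 11.4, 33.8) = 11.4.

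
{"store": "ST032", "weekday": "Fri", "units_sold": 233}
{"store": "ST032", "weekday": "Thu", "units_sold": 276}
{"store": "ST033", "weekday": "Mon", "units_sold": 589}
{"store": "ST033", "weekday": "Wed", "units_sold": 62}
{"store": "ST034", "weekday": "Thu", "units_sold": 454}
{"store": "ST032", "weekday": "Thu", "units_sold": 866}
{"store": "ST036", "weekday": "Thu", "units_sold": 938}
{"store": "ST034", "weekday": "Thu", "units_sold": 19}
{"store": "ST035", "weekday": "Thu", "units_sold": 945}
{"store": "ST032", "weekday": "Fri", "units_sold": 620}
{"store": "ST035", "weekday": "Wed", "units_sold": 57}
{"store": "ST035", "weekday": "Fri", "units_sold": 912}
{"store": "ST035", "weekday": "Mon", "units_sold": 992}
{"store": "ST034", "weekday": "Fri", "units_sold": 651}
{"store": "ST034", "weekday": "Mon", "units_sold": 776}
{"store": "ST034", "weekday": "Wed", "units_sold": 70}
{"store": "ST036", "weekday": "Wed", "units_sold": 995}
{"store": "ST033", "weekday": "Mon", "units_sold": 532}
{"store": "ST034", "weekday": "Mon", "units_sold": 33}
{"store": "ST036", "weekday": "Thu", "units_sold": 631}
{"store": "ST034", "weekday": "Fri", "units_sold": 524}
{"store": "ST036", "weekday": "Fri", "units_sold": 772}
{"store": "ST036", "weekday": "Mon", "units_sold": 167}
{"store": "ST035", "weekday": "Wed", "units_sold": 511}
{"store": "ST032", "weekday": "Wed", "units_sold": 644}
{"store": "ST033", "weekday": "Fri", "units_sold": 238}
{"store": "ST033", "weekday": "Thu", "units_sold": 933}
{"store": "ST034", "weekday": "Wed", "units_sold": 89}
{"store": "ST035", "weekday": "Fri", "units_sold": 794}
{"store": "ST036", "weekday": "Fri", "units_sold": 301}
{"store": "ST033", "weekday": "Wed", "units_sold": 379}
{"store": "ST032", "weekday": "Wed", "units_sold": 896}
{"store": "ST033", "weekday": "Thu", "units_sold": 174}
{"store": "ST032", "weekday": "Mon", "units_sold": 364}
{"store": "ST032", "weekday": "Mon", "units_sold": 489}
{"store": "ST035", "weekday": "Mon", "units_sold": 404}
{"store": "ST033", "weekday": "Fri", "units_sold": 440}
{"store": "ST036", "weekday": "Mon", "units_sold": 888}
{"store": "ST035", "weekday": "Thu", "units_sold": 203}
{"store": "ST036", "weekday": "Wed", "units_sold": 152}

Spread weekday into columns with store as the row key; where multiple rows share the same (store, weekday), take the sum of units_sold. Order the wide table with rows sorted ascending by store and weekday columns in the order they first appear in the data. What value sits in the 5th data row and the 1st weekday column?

With rows sorted ascending by store, row 5 is store=ST036. weekday columns in first-appearance order: Fri, Thu, Mon, Wed; column 1 is Fri.
Long rows with store=ST036, weekday=Fri: 772 + 301 = 1073.

1073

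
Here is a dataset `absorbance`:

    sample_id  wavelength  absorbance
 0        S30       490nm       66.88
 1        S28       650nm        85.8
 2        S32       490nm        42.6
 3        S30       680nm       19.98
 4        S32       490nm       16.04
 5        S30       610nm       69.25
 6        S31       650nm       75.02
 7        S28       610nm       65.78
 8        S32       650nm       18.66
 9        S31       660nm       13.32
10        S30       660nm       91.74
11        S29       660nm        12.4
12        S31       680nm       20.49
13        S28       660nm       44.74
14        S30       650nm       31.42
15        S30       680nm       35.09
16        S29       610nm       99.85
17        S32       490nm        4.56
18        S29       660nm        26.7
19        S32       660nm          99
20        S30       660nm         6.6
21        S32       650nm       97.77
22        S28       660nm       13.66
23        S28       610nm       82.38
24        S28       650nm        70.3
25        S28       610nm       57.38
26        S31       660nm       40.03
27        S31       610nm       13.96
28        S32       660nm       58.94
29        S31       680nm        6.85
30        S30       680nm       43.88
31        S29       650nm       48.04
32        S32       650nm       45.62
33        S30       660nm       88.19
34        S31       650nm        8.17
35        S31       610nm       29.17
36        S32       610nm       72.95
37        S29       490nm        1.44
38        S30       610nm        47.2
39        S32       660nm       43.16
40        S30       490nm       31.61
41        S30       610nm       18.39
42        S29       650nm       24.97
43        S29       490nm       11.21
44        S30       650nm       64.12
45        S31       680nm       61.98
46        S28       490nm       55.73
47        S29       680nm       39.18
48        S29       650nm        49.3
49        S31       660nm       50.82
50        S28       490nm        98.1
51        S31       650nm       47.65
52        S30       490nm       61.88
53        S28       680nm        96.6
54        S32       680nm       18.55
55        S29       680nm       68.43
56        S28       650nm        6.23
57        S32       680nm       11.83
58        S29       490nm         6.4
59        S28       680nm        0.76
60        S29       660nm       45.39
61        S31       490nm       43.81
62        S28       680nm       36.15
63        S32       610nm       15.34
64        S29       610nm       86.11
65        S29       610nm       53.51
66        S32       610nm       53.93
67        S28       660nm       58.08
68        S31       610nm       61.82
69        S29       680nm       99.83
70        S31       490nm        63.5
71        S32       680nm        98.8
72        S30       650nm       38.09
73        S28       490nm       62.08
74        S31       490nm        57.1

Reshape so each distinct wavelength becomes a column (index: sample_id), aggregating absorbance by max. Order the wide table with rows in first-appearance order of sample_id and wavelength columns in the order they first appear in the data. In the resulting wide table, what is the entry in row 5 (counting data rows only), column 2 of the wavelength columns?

49.3

With rows in first-appearance order of sample_id, row 5 is sample_id=S29. wavelength columns in first-appearance order: 490nm, 650nm, 680nm, 610nm, 660nm; column 2 is 650nm.
Long rows with sample_id=S29, wavelength=650nm: max(48.04, 24.97, 49.3) = 49.3.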